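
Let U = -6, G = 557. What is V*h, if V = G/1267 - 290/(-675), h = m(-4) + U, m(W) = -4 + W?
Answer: -297362/24435 ≈ -12.170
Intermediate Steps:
h = -14 (h = (-4 - 4) - 6 = -8 - 6 = -14)
V = 148681/171045 (V = 557/1267 - 290/(-675) = 557*(1/1267) - 290*(-1/675) = 557/1267 + 58/135 = 148681/171045 ≈ 0.86925)
V*h = (148681/171045)*(-14) = -297362/24435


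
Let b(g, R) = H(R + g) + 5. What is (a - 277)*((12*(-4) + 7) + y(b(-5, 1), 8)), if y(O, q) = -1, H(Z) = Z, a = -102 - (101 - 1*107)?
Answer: 15666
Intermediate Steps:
a = -96 (a = -102 - (101 - 107) = -102 - 1*(-6) = -102 + 6 = -96)
b(g, R) = 5 + R + g (b(g, R) = (R + g) + 5 = 5 + R + g)
(a - 277)*((12*(-4) + 7) + y(b(-5, 1), 8)) = (-96 - 277)*((12*(-4) + 7) - 1) = -373*((-48 + 7) - 1) = -373*(-41 - 1) = -373*(-42) = 15666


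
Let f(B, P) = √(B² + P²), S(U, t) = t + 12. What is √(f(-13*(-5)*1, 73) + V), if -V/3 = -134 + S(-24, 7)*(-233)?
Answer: √(13683 + √9554) ≈ 117.39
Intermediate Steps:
S(U, t) = 12 + t
V = 13683 (V = -3*(-134 + (12 + 7)*(-233)) = -3*(-134 + 19*(-233)) = -3*(-134 - 4427) = -3*(-4561) = 13683)
√(f(-13*(-5)*1, 73) + V) = √(√((-13*(-5)*1)² + 73²) + 13683) = √(√((65*1)² + 5329) + 13683) = √(√(65² + 5329) + 13683) = √(√(4225 + 5329) + 13683) = √(√9554 + 13683) = √(13683 + √9554)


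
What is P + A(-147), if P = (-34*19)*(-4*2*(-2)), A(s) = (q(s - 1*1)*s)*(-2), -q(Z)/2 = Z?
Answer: 76688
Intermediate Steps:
q(Z) = -2*Z
A(s) = -2*s*(2 - 2*s) (A(s) = ((-2*(s - 1*1))*s)*(-2) = ((-2*(s - 1))*s)*(-2) = ((-2*(-1 + s))*s)*(-2) = ((2 - 2*s)*s)*(-2) = (s*(2 - 2*s))*(-2) = -2*s*(2 - 2*s))
P = -10336 (P = -(-5168)*(-2) = -646*16 = -10336)
P + A(-147) = -10336 + 4*(-147)*(-1 - 147) = -10336 + 4*(-147)*(-148) = -10336 + 87024 = 76688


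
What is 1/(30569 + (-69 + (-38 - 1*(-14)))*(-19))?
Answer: 1/32336 ≈ 3.0925e-5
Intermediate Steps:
1/(30569 + (-69 + (-38 - 1*(-14)))*(-19)) = 1/(30569 + (-69 + (-38 + 14))*(-19)) = 1/(30569 + (-69 - 24)*(-19)) = 1/(30569 - 93*(-19)) = 1/(30569 + 1767) = 1/32336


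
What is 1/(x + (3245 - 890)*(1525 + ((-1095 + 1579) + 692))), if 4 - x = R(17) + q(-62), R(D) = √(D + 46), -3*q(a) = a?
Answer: 57247545/364142378724658 + 27*√7/364142378724658 ≈ 1.5721e-7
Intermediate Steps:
q(a) = -a/3
R(D) = √(46 + D)
x = -50/3 - 3*√7 (x = 4 - (√(46 + 17) - ⅓*(-62)) = 4 - (√63 + 62/3) = 4 - (3*√7 + 62/3) = 4 - (62/3 + 3*√7) = 4 + (-62/3 - 3*√7) = -50/3 - 3*√7 ≈ -24.604)
1/(x + (3245 - 890)*(1525 + ((-1095 + 1579) + 692))) = 1/((-50/3 - 3*√7) + (3245 - 890)*(1525 + ((-1095 + 1579) + 692))) = 1/((-50/3 - 3*√7) + 2355*(1525 + (484 + 692))) = 1/((-50/3 - 3*√7) + 2355*(1525 + 1176)) = 1/((-50/3 - 3*√7) + 2355*2701) = 1/((-50/3 - 3*√7) + 6360855) = 1/(19082515/3 - 3*√7)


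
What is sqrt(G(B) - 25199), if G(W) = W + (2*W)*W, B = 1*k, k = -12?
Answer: I*sqrt(24923) ≈ 157.87*I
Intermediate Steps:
B = -12 (B = 1*(-12) = -12)
G(W) = W + 2*W**2
sqrt(G(B) - 25199) = sqrt(-12*(1 + 2*(-12)) - 25199) = sqrt(-12*(1 - 24) - 25199) = sqrt(-12*(-23) - 25199) = sqrt(276 - 25199) = sqrt(-24923) = I*sqrt(24923)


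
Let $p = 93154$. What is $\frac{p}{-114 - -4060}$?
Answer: $\frac{46577}{1973} \approx 23.607$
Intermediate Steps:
$\frac{p}{-114 - -4060} = \frac{93154}{-114 - -4060} = \frac{93154}{-114 + 4060} = \frac{93154}{3946} = 93154 \cdot \frac{1}{3946} = \frac{46577}{1973}$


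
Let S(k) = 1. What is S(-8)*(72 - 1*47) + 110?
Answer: 135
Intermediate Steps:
S(-8)*(72 - 1*47) + 110 = 1*(72 - 1*47) + 110 = 1*(72 - 47) + 110 = 1*25 + 110 = 25 + 110 = 135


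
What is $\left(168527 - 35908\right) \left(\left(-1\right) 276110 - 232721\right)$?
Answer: $-67480658389$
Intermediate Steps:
$\left(168527 - 35908\right) \left(\left(-1\right) 276110 - 232721\right) = 132619 \left(-276110 - 232721\right) = 132619 \left(-508831\right) = -67480658389$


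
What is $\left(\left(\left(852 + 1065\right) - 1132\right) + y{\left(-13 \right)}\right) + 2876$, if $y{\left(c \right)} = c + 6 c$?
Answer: $3570$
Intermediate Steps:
$y{\left(c \right)} = 7 c$
$\left(\left(\left(852 + 1065\right) - 1132\right) + y{\left(-13 \right)}\right) + 2876 = \left(\left(\left(852 + 1065\right) - 1132\right) + 7 \left(-13\right)\right) + 2876 = \left(\left(1917 - 1132\right) - 91\right) + 2876 = \left(785 - 91\right) + 2876 = 694 + 2876 = 3570$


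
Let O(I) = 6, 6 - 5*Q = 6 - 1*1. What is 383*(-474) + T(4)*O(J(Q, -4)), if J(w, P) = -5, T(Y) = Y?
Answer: -181518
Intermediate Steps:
Q = 1/5 (Q = 6/5 - (6 - 1*1)/5 = 6/5 - (6 - 1)/5 = 6/5 - 1/5*5 = 6/5 - 1 = 1/5 ≈ 0.20000)
383*(-474) + T(4)*O(J(Q, -4)) = 383*(-474) + 4*6 = -181542 + 24 = -181518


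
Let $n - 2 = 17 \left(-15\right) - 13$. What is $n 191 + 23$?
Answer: $-50783$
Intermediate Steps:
$n = -266$ ($n = 2 + \left(17 \left(-15\right) - 13\right) = 2 - 268 = -266$)
$n 191 + 23 = \left(-266\right) 191 + 23 = -50806 + 23 = -50783$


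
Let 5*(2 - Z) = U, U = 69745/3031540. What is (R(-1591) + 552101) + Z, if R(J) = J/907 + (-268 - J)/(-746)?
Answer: 566235052087583491/1025603328940 ≈ 5.5210e+5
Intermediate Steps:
U = 13949/606308 (U = 69745*(1/3031540) = 13949/606308 ≈ 0.023006)
Z = 6049131/3031540 (Z = 2 - ⅕*13949/606308 = 2 - 13949/3031540 = 6049131/3031540 ≈ 1.9954)
R(J) = 134/373 + 1653*J/676622 (R(J) = J*(1/907) + (-268 - J)*(-1/746) = J/907 + (134/373 + J/746) = 134/373 + 1653*J/676622)
(R(-1591) + 552101) + Z = ((134/373 + (1653/676622)*(-1591)) + 552101) + 6049131/3031540 = ((134/373 - 2629923/676622) + 552101) + 6049131/3031540 = (-2386847/676622 + 552101) + 6049131/3031540 = 373561295975/676622 + 6049131/3031540 = 566235052087583491/1025603328940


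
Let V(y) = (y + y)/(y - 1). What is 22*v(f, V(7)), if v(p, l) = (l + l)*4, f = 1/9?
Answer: 1232/3 ≈ 410.67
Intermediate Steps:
f = ⅑ ≈ 0.11111
V(y) = 2*y/(-1 + y) (V(y) = (2*y)/(-1 + y) = 2*y/(-1 + y))
v(p, l) = 8*l (v(p, l) = (2*l)*4 = 8*l)
22*v(f, V(7)) = 22*(8*(2*7/(-1 + 7))) = 22*(8*(2*7/6)) = 22*(8*(2*7*(⅙))) = 22*(8*(7/3)) = 22*(56/3) = 1232/3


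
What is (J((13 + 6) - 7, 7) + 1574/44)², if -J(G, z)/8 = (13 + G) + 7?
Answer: 23474025/484 ≈ 48500.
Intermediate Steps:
J(G, z) = -160 - 8*G (J(G, z) = -8*((13 + G) + 7) = -8*(20 + G) = -160 - 8*G)
(J((13 + 6) - 7, 7) + 1574/44)² = ((-160 - 8*((13 + 6) - 7)) + 1574/44)² = ((-160 - 8*(19 - 7)) + 1574*(1/44))² = ((-160 - 8*12) + 787/22)² = ((-160 - 96) + 787/22)² = (-256 + 787/22)² = (-4845/22)² = 23474025/484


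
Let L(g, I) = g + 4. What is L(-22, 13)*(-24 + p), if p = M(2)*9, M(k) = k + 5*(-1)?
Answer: 918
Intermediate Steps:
M(k) = -5 + k (M(k) = k - 5 = -5 + k)
p = -27 (p = (-5 + 2)*9 = -3*9 = -27)
L(g, I) = 4 + g
L(-22, 13)*(-24 + p) = (4 - 22)*(-24 - 27) = -18*(-51) = 918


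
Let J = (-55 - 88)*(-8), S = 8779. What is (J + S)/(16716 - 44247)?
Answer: -9923/27531 ≈ -0.36043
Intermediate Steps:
J = 1144 (J = -143*(-8) = 1144)
(J + S)/(16716 - 44247) = (1144 + 8779)/(16716 - 44247) = 9923/(-27531) = 9923*(-1/27531) = -9923/27531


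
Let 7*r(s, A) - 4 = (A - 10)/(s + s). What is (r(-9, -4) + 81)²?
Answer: 26481316/3969 ≈ 6672.0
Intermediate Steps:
r(s, A) = 4/7 + (-10 + A)/(14*s) (r(s, A) = 4/7 + ((A - 10)/(s + s))/7 = 4/7 + ((-10 + A)/((2*s)))/7 = 4/7 + ((-10 + A)*(1/(2*s)))/7 = 4/7 + ((-10 + A)/(2*s))/7 = 4/7 + (-10 + A)/(14*s))
(r(-9, -4) + 81)² = ((1/14)*(-10 - 4 + 8*(-9))/(-9) + 81)² = ((1/14)*(-⅑)*(-10 - 4 - 72) + 81)² = ((1/14)*(-⅑)*(-86) + 81)² = (43/63 + 81)² = (5146/63)² = 26481316/3969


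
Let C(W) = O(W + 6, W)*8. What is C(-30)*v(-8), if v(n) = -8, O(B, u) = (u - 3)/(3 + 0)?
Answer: 704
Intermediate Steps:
O(B, u) = -1 + u/3 (O(B, u) = (-3 + u)/3 = (-3 + u)*(⅓) = -1 + u/3)
C(W) = -8 + 8*W/3 (C(W) = (-1 + W/3)*8 = -8 + 8*W/3)
C(-30)*v(-8) = (-8 + (8/3)*(-30))*(-8) = (-8 - 80)*(-8) = -88*(-8) = 704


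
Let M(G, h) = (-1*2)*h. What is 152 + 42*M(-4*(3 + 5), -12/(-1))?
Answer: -856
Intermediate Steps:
M(G, h) = -2*h
152 + 42*M(-4*(3 + 5), -12/(-1)) = 152 + 42*(-(-24)/(-1)) = 152 + 42*(-(-24)*(-1)) = 152 + 42*(-2*12) = 152 + 42*(-24) = 152 - 1008 = -856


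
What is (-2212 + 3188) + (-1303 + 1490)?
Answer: 1163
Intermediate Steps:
(-2212 + 3188) + (-1303 + 1490) = 976 + 187 = 1163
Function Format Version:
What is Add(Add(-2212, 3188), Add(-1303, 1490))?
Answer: 1163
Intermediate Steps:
Add(Add(-2212, 3188), Add(-1303, 1490)) = Add(976, 187) = 1163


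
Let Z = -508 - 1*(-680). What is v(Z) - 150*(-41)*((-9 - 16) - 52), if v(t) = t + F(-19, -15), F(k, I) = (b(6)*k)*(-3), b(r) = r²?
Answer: -471326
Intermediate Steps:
Z = 172 (Z = -508 + 680 = 172)
F(k, I) = -108*k (F(k, I) = (6²*k)*(-3) = (36*k)*(-3) = -108*k)
v(t) = 2052 + t (v(t) = t - 108*(-19) = t + 2052 = 2052 + t)
v(Z) - 150*(-41)*((-9 - 16) - 52) = (2052 + 172) - 150*(-41)*((-9 - 16) - 52) = 2224 - (-6150)*(-25 - 52) = 2224 - (-6150)*(-77) = 2224 - 1*473550 = 2224 - 473550 = -471326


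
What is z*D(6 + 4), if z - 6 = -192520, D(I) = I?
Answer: -1925140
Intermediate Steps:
z = -192514 (z = 6 - 192520 = -192514)
z*D(6 + 4) = -192514*(6 + 4) = -192514*10 = -1925140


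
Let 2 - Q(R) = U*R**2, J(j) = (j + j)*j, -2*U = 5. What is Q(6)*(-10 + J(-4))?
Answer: 2024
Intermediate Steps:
U = -5/2 (U = -1/2*5 = -5/2 ≈ -2.5000)
J(j) = 2*j**2 (J(j) = (2*j)*j = 2*j**2)
Q(R) = 2 + 5*R**2/2 (Q(R) = 2 - (-5)*R**2/2 = 2 + 5*R**2/2)
Q(6)*(-10 + J(-4)) = (2 + (5/2)*6**2)*(-10 + 2*(-4)**2) = (2 + (5/2)*36)*(-10 + 2*16) = (2 + 90)*(-10 + 32) = 92*22 = 2024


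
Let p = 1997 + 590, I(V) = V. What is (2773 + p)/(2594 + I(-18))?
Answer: 335/161 ≈ 2.0807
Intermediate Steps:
p = 2587
(2773 + p)/(2594 + I(-18)) = (2773 + 2587)/(2594 - 18) = 5360/2576 = 5360*(1/2576) = 335/161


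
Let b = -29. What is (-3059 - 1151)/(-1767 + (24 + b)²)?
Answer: 2105/871 ≈ 2.4168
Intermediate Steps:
(-3059 - 1151)/(-1767 + (24 + b)²) = (-3059 - 1151)/(-1767 + (24 - 29)²) = -4210/(-1767 + (-5)²) = -4210/(-1767 + 25) = -4210/(-1742) = -4210*(-1/1742) = 2105/871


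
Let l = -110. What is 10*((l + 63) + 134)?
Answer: 870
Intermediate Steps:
10*((l + 63) + 134) = 10*((-110 + 63) + 134) = 10*(-47 + 134) = 10*87 = 870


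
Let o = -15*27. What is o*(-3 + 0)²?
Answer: -3645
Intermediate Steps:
o = -405
o*(-3 + 0)² = -405*(-3 + 0)² = -405*(-3)² = -405*9 = -3645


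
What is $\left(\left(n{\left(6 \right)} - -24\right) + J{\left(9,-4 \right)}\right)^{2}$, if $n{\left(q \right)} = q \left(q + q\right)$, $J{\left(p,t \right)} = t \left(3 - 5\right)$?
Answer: $10816$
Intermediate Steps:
$J{\left(p,t \right)} = - 2 t$ ($J{\left(p,t \right)} = t \left(-2\right) = - 2 t$)
$n{\left(q \right)} = 2 q^{2}$ ($n{\left(q \right)} = q 2 q = 2 q^{2}$)
$\left(\left(n{\left(6 \right)} - -24\right) + J{\left(9,-4 \right)}\right)^{2} = \left(\left(2 \cdot 6^{2} - -24\right) - -8\right)^{2} = \left(\left(2 \cdot 36 + 24\right) + 8\right)^{2} = \left(\left(72 + 24\right) + 8\right)^{2} = \left(96 + 8\right)^{2} = 104^{2} = 10816$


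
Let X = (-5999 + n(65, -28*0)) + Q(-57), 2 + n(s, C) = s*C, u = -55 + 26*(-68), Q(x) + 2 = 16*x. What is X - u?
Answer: -5092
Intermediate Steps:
Q(x) = -2 + 16*x
u = -1823 (u = -55 - 1768 = -1823)
n(s, C) = -2 + C*s (n(s, C) = -2 + s*C = -2 + C*s)
X = -6915 (X = (-5999 + (-2 - 28*0*65)) + (-2 + 16*(-57)) = (-5999 + (-2 + 0*65)) + (-2 - 912) = (-5999 + (-2 + 0)) - 914 = (-5999 - 2) - 914 = -6001 - 914 = -6915)
X - u = -6915 - 1*(-1823) = -6915 + 1823 = -5092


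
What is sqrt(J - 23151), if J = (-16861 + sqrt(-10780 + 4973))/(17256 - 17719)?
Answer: sqrt(-4955050076 - 463*I*sqrt(5807))/463 ≈ 0.00054128 - 152.03*I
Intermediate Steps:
J = 16861/463 - I*sqrt(5807)/463 (J = (-16861 + sqrt(-5807))/(-463) = (-16861 + I*sqrt(5807))*(-1/463) = 16861/463 - I*sqrt(5807)/463 ≈ 36.417 - 0.16459*I)
sqrt(J - 23151) = sqrt((16861/463 - I*sqrt(5807)/463) - 23151) = sqrt(-10702052/463 - I*sqrt(5807)/463)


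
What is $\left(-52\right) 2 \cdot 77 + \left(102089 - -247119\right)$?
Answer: $341200$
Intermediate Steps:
$\left(-52\right) 2 \cdot 77 + \left(102089 - -247119\right) = \left(-104\right) 77 + \left(102089 + 247119\right) = -8008 + 349208 = 341200$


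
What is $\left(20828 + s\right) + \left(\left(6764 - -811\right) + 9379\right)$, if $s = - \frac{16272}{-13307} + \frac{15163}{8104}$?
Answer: $\frac{4074741802025}{107839928} \approx 37785.0$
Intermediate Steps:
$s = \frac{333642329}{107839928}$ ($s = \left(-16272\right) \left(- \frac{1}{13307}\right) + 15163 \cdot \frac{1}{8104} = \frac{16272}{13307} + \frac{15163}{8104} = \frac{333642329}{107839928} \approx 3.0939$)
$\left(20828 + s\right) + \left(\left(6764 - -811\right) + 9379\right) = \left(20828 + \frac{333642329}{107839928}\right) + \left(\left(6764 - -811\right) + 9379\right) = \frac{2246423662713}{107839928} + \left(\left(6764 + \left(-3474 + 4285\right)\right) + 9379\right) = \frac{2246423662713}{107839928} + \left(\left(6764 + 811\right) + 9379\right) = \frac{2246423662713}{107839928} + \left(7575 + 9379\right) = \frac{2246423662713}{107839928} + 16954 = \frac{4074741802025}{107839928}$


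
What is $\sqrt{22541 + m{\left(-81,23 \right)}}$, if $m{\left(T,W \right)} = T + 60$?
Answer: $2 \sqrt{5630} \approx 150.07$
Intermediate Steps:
$m{\left(T,W \right)} = 60 + T$
$\sqrt{22541 + m{\left(-81,23 \right)}} = \sqrt{22541 + \left(60 - 81\right)} = \sqrt{22541 - 21} = \sqrt{22520} = 2 \sqrt{5630}$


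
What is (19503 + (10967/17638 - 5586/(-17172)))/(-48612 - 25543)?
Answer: -49227919520/187167056859 ≈ -0.26302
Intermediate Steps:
(19503 + (10967/17638 - 5586/(-17172)))/(-48612 - 25543) = (19503 + (10967*(1/17638) - 5586*(-1/17172)))/(-74155) = (19503 + (10967/17638 + 931/2862))*(-1/74155) = (19503 + 11952133/12619989)*(-1/74155) = (246139597600/12619989)*(-1/74155) = -49227919520/187167056859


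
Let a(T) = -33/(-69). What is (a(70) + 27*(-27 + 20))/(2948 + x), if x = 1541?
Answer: -4336/103247 ≈ -0.041996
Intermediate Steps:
a(T) = 11/23 (a(T) = -33*(-1/69) = 11/23)
(a(70) + 27*(-27 + 20))/(2948 + x) = (11/23 + 27*(-27 + 20))/(2948 + 1541) = (11/23 + 27*(-7))/4489 = (11/23 - 189)*(1/4489) = -4336/23*1/4489 = -4336/103247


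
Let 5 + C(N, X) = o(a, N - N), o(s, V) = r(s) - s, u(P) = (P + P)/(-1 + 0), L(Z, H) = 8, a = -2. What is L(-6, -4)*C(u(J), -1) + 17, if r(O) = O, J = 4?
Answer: -23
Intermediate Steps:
u(P) = -2*P (u(P) = (2*P)/(-1) = (2*P)*(-1) = -2*P)
o(s, V) = 0 (o(s, V) = s - s = 0)
C(N, X) = -5 (C(N, X) = -5 + 0 = -5)
L(-6, -4)*C(u(J), -1) + 17 = 8*(-5) + 17 = -40 + 17 = -23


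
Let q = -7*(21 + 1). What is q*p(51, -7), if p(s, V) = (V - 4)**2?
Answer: -18634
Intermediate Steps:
p(s, V) = (-4 + V)**2
q = -154 (q = -7*22 = -154)
q*p(51, -7) = -154*(-4 - 7)**2 = -154*(-11)**2 = -154*121 = -18634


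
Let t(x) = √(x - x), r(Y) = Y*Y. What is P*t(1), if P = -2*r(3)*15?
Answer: 0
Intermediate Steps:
r(Y) = Y²
P = -270 (P = -2*3²*15 = -2*9*15 = -18*15 = -270)
t(x) = 0 (t(x) = √0 = 0)
P*t(1) = -270*0 = 0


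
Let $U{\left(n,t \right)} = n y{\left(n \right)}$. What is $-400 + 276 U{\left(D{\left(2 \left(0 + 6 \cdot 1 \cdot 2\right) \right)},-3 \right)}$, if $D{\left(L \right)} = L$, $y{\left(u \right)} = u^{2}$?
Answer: $3815024$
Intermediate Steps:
$U{\left(n,t \right)} = n^{3}$ ($U{\left(n,t \right)} = n n^{2} = n^{3}$)
$-400 + 276 U{\left(D{\left(2 \left(0 + 6 \cdot 1 \cdot 2\right) \right)},-3 \right)} = -400 + 276 \left(2 \left(0 + 6 \cdot 1 \cdot 2\right)\right)^{3} = -400 + 276 \left(2 \left(0 + 6 \cdot 2\right)\right)^{3} = -400 + 276 \left(2 \left(0 + 12\right)\right)^{3} = -400 + 276 \left(2 \cdot 12\right)^{3} = -400 + 276 \cdot 24^{3} = -400 + 276 \cdot 13824 = -400 + 3815424 = 3815024$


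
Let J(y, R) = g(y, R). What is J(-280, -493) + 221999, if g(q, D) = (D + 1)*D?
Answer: 464555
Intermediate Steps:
g(q, D) = D*(1 + D) (g(q, D) = (1 + D)*D = D*(1 + D))
J(y, R) = R*(1 + R)
J(-280, -493) + 221999 = -493*(1 - 493) + 221999 = -493*(-492) + 221999 = 242556 + 221999 = 464555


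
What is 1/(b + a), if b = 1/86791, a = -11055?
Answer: -86791/959474504 ≈ -9.0457e-5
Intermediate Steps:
b = 1/86791 ≈ 1.1522e-5
1/(b + a) = 1/(1/86791 - 11055) = 1/(-959474504/86791) = -86791/959474504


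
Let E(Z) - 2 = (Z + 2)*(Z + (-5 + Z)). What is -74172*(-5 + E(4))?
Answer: -1112580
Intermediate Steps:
E(Z) = 2 + (-5 + 2*Z)*(2 + Z) (E(Z) = 2 + (Z + 2)*(Z + (-5 + Z)) = 2 + (2 + Z)*(-5 + 2*Z) = 2 + (-5 + 2*Z)*(2 + Z))
-74172*(-5 + E(4)) = -74172*(-5 + (-8 - 1*4 + 2*4**2)) = -74172*(-5 + (-8 - 4 + 2*16)) = -74172*(-5 + (-8 - 4 + 32)) = -74172*(-5 + 20) = -1112580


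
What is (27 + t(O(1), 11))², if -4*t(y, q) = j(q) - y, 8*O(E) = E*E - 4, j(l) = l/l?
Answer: 727609/1024 ≈ 710.56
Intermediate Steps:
j(l) = 1
O(E) = -½ + E²/8 (O(E) = (E*E - 4)/8 = (E² - 4)/8 = (-4 + E²)/8 = -½ + E²/8)
t(y, q) = -¼ + y/4 (t(y, q) = -(1 - y)/4 = -¼ + y/4)
(27 + t(O(1), 11))² = (27 + (-¼ + (-½ + (⅛)*1²)/4))² = (27 + (-¼ + (-½ + (⅛)*1)/4))² = (27 + (-¼ + (-½ + ⅛)/4))² = (27 + (-¼ + (¼)*(-3/8)))² = (27 + (-¼ - 3/32))² = (27 - 11/32)² = (853/32)² = 727609/1024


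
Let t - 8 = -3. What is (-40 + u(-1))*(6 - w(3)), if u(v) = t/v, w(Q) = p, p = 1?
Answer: -225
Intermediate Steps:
t = 5 (t = 8 - 3 = 5)
w(Q) = 1
u(v) = 5/v
(-40 + u(-1))*(6 - w(3)) = (-40 + 5/(-1))*(6 - 1*1) = (-40 + 5*(-1))*(6 - 1) = (-40 - 5)*5 = -45*5 = -225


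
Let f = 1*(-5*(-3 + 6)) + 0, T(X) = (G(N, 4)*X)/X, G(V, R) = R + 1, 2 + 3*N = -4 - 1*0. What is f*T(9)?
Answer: -75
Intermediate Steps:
N = -2 (N = -2/3 + (-4 - 1*0)/3 = -2/3 + (-4 + 0)/3 = -2/3 + (1/3)*(-4) = -2/3 - 4/3 = -2)
G(V, R) = 1 + R
T(X) = 5 (T(X) = ((1 + 4)*X)/X = (5*X)/X = 5)
f = -15 (f = 1*(-5*3) + 0 = 1*(-15) + 0 = -15 + 0 = -15)
f*T(9) = -15*5 = -75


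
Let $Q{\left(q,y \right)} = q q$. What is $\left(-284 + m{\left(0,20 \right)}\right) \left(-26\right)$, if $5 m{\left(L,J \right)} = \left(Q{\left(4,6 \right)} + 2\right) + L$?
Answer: $\frac{36452}{5} \approx 7290.4$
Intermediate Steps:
$Q{\left(q,y \right)} = q^{2}$
$m{\left(L,J \right)} = \frac{18}{5} + \frac{L}{5}$ ($m{\left(L,J \right)} = \frac{\left(4^{2} + 2\right) + L}{5} = \frac{\left(16 + 2\right) + L}{5} = \frac{18 + L}{5} = \frac{18}{5} + \frac{L}{5}$)
$\left(-284 + m{\left(0,20 \right)}\right) \left(-26\right) = \left(-284 + \left(\frac{18}{5} + \frac{1}{5} \cdot 0\right)\right) \left(-26\right) = \left(-284 + \left(\frac{18}{5} + 0\right)\right) \left(-26\right) = \left(-284 + \frac{18}{5}\right) \left(-26\right) = \left(- \frac{1402}{5}\right) \left(-26\right) = \frac{36452}{5}$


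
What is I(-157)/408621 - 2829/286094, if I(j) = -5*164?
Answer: -1390585889/116904016374 ≈ -0.011895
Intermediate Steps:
I(j) = -820
I(-157)/408621 - 2829/286094 = -820/408621 - 2829/286094 = -1390585889/116904016374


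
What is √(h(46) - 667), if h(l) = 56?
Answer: I*√611 ≈ 24.718*I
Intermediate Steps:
√(h(46) - 667) = √(56 - 667) = √(-611) = I*√611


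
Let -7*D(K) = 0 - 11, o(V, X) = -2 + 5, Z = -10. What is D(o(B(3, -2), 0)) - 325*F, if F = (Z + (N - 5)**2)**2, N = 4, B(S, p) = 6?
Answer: -184264/7 ≈ -26323.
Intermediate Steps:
o(V, X) = 3
D(K) = 11/7 (D(K) = -(0 - 11)/7 = -1/7*(-11) = 11/7)
F = 81 (F = (-10 + (4 - 5)**2)**2 = (-10 + (-1)**2)**2 = (-10 + 1)**2 = (-9)**2 = 81)
D(o(B(3, -2), 0)) - 325*F = 11/7 - 325*81 = 11/7 - 26325 = -184264/7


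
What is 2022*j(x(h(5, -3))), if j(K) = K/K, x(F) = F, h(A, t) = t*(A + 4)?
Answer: 2022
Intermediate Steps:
h(A, t) = t*(4 + A)
j(K) = 1
2022*j(x(h(5, -3))) = 2022*1 = 2022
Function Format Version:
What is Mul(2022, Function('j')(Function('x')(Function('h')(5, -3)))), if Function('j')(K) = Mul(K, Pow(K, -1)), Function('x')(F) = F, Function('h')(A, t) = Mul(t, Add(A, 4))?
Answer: 2022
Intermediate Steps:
Function('h')(A, t) = Mul(t, Add(4, A))
Function('j')(K) = 1
Mul(2022, Function('j')(Function('x')(Function('h')(5, -3)))) = Mul(2022, 1) = 2022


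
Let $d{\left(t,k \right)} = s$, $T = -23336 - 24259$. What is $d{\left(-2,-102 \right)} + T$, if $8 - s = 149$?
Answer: $-47736$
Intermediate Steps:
$s = -141$ ($s = 8 - 149 = -141$)
$T = -47595$ ($T = -23336 - 24259 = -47595$)
$d{\left(t,k \right)} = -141$
$d{\left(-2,-102 \right)} + T = -141 - 47595 = -47736$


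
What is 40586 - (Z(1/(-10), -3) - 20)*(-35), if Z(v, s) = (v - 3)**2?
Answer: 804447/20 ≈ 40222.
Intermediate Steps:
Z(v, s) = (-3 + v)**2
40586 - (Z(1/(-10), -3) - 20)*(-35) = 40586 - ((-3 + 1/(-10))**2 - 20)*(-35) = 40586 - ((-3 - 1/10)**2 - 20)*(-35) = 40586 - ((-31/10)**2 - 20)*(-35) = 40586 - (961/100 - 20)*(-35) = 40586 - (-1039)*(-35)/100 = 40586 - 1*7273/20 = 40586 - 7273/20 = 804447/20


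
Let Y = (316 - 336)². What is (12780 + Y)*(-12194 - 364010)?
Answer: -4958368720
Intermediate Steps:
Y = 400 (Y = (-20)² = 400)
(12780 + Y)*(-12194 - 364010) = (12780 + 400)*(-12194 - 364010) = 13180*(-376204) = -4958368720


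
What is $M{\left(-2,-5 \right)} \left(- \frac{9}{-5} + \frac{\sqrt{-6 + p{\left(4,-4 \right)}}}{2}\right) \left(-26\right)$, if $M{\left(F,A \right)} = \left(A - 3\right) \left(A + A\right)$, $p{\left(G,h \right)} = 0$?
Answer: $-3744 - 1040 i \sqrt{6} \approx -3744.0 - 2547.5 i$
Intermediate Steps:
$M{\left(F,A \right)} = 2 A \left(-3 + A\right)$ ($M{\left(F,A \right)} = \left(-3 + A\right) 2 A = 2 A \left(-3 + A\right)$)
$M{\left(-2,-5 \right)} \left(- \frac{9}{-5} + \frac{\sqrt{-6 + p{\left(4,-4 \right)}}}{2}\right) \left(-26\right) = 2 \left(-5\right) \left(-3 - 5\right) \left(- \frac{9}{-5} + \frac{\sqrt{-6 + 0}}{2}\right) \left(-26\right) = 2 \left(-5\right) \left(-8\right) \left(\left(-9\right) \left(- \frac{1}{5}\right) + \sqrt{-6} \cdot \frac{1}{2}\right) \left(-26\right) = 80 \left(\frac{9}{5} + i \sqrt{6} \cdot \frac{1}{2}\right) \left(-26\right) = 80 \left(\frac{9}{5} + \frac{i \sqrt{6}}{2}\right) \left(-26\right) = \left(144 + 40 i \sqrt{6}\right) \left(-26\right) = -3744 - 1040 i \sqrt{6}$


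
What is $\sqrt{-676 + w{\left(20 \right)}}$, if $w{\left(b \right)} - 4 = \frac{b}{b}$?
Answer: $i \sqrt{671} \approx 25.904 i$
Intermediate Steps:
$w{\left(b \right)} = 5$ ($w{\left(b \right)} = 4 + \frac{b}{b} = 4 + 1 = 5$)
$\sqrt{-676 + w{\left(20 \right)}} = \sqrt{-676 + 5} = \sqrt{-671} = i \sqrt{671}$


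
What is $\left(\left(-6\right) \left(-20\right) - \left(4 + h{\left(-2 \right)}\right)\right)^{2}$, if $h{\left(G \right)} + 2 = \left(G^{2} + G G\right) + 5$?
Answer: $11025$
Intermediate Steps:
$h{\left(G \right)} = 3 + 2 G^{2}$ ($h{\left(G \right)} = -2 + \left(\left(G^{2} + G G\right) + 5\right) = -2 + \left(\left(G^{2} + G^{2}\right) + 5\right) = -2 + \left(2 G^{2} + 5\right) = -2 + \left(5 + 2 G^{2}\right) = 3 + 2 G^{2}$)
$\left(\left(-6\right) \left(-20\right) - \left(4 + h{\left(-2 \right)}\right)\right)^{2} = \left(\left(-6\right) \left(-20\right) - \left(7 + 8\right)\right)^{2} = \left(120 + \left(\left(-4 + 0\right) - \left(3 + 2 \cdot 4\right)\right)\right)^{2} = \left(120 - 15\right)^{2} = 105^{2} = 11025$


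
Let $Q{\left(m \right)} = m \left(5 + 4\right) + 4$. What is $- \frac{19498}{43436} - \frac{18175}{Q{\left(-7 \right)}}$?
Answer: $\frac{394149459}{1281362} \approx 307.6$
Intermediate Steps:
$Q{\left(m \right)} = 4 + 9 m$ ($Q{\left(m \right)} = m 9 + 4 = 9 m + 4 = 4 + 9 m$)
$- \frac{19498}{43436} - \frac{18175}{Q{\left(-7 \right)}} = - \frac{19498}{43436} - \frac{18175}{4 + 9 \left(-7\right)} = \left(-19498\right) \frac{1}{43436} - \frac{18175}{4 - 63} = - \frac{9749}{21718} - \frac{18175}{-59} = - \frac{9749}{21718} - - \frac{18175}{59} = - \frac{9749}{21718} + \frac{18175}{59} = \frac{394149459}{1281362}$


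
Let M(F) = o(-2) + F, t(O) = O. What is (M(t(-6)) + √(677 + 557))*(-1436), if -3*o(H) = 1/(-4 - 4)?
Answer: 51337/6 - 1436*√1234 ≈ -41888.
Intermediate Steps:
o(H) = 1/24 (o(H) = -1/(3*(-4 - 4)) = -⅓/(-8) = -⅓*(-⅛) = 1/24)
M(F) = 1/24 + F
(M(t(-6)) + √(677 + 557))*(-1436) = ((1/24 - 6) + √(677 + 557))*(-1436) = (-143/24 + √1234)*(-1436) = 51337/6 - 1436*√1234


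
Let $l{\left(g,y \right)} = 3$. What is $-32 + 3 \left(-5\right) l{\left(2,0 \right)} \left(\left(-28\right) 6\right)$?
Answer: $7528$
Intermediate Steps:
$-32 + 3 \left(-5\right) l{\left(2,0 \right)} \left(\left(-28\right) 6\right) = -32 + 3 \left(-5\right) 3 \left(\left(-28\right) 6\right) = -32 + \left(-15\right) 3 \left(-168\right) = -32 - -7560 = -32 + 7560 = 7528$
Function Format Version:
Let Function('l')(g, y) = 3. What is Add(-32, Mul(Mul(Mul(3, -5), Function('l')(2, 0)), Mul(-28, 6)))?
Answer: 7528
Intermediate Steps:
Add(-32, Mul(Mul(Mul(3, -5), Function('l')(2, 0)), Mul(-28, 6))) = Add(-32, Mul(Mul(Mul(3, -5), 3), Mul(-28, 6))) = Add(-32, Mul(Mul(-15, 3), -168)) = Add(-32, Mul(-45, -168)) = Add(-32, 7560) = 7528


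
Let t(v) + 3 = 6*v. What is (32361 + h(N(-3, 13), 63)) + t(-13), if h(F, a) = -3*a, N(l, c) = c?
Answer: 32091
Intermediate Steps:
t(v) = -3 + 6*v
(32361 + h(N(-3, 13), 63)) + t(-13) = (32361 - 3*63) + (-3 + 6*(-13)) = (32361 - 189) + (-3 - 78) = 32172 - 81 = 32091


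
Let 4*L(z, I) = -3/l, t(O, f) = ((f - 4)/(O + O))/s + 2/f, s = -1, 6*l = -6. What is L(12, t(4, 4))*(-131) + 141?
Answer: 171/4 ≈ 42.750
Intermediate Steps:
l = -1 (l = (1/6)*(-6) = -1)
t(O, f) = 2/f - (-4 + f)/(2*O) (t(O, f) = ((f - 4)/(O + O))/(-1) + 2/f = ((-4 + f)/((2*O)))*(-1) + 2/f = ((-4 + f)*(1/(2*O)))*(-1) + 2/f = ((-4 + f)/(2*O))*(-1) + 2/f = -(-4 + f)/(2*O) + 2/f = 2/f - (-4 + f)/(2*O))
L(z, I) = 3/4 (L(z, I) = (-3/(-1))/4 = (-3*(-1))/4 = (1/4)*3 = 3/4)
L(12, t(4, 4))*(-131) + 141 = (3/4)*(-131) + 141 = -393/4 + 141 = 171/4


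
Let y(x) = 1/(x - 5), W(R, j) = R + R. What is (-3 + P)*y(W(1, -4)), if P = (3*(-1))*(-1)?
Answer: 0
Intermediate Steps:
W(R, j) = 2*R
y(x) = 1/(-5 + x)
P = 3 (P = -3*(-1) = 3)
(-3 + P)*y(W(1, -4)) = (-3 + 3)/(-5 + 2*1) = 0/(-5 + 2) = 0/(-3) = 0*(-⅓) = 0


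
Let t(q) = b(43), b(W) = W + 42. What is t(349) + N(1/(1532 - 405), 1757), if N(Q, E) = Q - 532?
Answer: -503768/1127 ≈ -447.00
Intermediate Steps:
b(W) = 42 + W
t(q) = 85 (t(q) = 42 + 43 = 85)
N(Q, E) = -532 + Q
t(349) + N(1/(1532 - 405), 1757) = 85 + (-532 + 1/(1532 - 405)) = 85 + (-532 + 1/1127) = 85 - 599563/1127 = -503768/1127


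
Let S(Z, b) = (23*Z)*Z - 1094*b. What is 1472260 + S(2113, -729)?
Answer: 104959473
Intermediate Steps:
S(Z, b) = -1094*b + 23*Z**2 (S(Z, b) = 23*Z**2 - 1094*b = -1094*b + 23*Z**2)
1472260 + S(2113, -729) = 1472260 + (-1094*(-729) + 23*2113**2) = 1472260 + (797526 + 23*4464769) = 1472260 + (797526 + 102689687) = 1472260 + 103487213 = 104959473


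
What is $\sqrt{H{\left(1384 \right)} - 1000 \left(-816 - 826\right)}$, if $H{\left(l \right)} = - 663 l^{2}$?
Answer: $4 i \sqrt{79269083} \approx 35613.0 i$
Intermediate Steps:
$\sqrt{H{\left(1384 \right)} - 1000 \left(-816 - 826\right)} = \sqrt{- 663 \cdot 1384^{2} - 1000 \left(-816 - 826\right)} = \sqrt{\left(-663\right) 1915456 - -1642000} = \sqrt{-1269947328 + 1642000} = \sqrt{-1268305328} = 4 i \sqrt{79269083}$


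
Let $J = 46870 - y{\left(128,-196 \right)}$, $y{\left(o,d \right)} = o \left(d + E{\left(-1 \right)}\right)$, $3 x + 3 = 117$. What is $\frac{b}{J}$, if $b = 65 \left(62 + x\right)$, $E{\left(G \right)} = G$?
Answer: $\frac{3250}{36043} \approx 0.09017$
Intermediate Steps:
$x = 38$ ($x = -1 + \frac{1}{3} \cdot 117 = -1 + 39 = 38$)
$b = 6500$ ($b = 65 \left(62 + 38\right) = 65 \cdot 100 = 6500$)
$y{\left(o,d \right)} = o \left(-1 + d\right)$ ($y{\left(o,d \right)} = o \left(d - 1\right) = o \left(-1 + d\right)$)
$J = 72086$ ($J = 46870 - 128 \left(-1 - 196\right) = 46870 - 128 \left(-197\right) = 46870 - -25216 = 46870 + 25216 = 72086$)
$\frac{b}{J} = \frac{6500}{72086} = 6500 \cdot \frac{1}{72086} = \frac{3250}{36043}$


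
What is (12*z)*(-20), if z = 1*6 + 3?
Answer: -2160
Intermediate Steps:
z = 9 (z = 6 + 3 = 9)
(12*z)*(-20) = (12*9)*(-20) = 108*(-20) = -2160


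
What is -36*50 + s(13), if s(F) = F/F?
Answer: -1799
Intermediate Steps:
s(F) = 1
-36*50 + s(13) = -36*50 + 1 = -1800 + 1 = -1799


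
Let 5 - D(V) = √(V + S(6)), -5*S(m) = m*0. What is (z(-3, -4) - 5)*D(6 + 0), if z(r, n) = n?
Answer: -45 + 9*√6 ≈ -22.955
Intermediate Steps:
S(m) = 0 (S(m) = -m*0/5 = -⅕*0 = 0)
D(V) = 5 - √V (D(V) = 5 - √(V + 0) = 5 - √V)
(z(-3, -4) - 5)*D(6 + 0) = (-4 - 5)*(5 - √(6 + 0)) = -9*(5 - √6) = -45 + 9*√6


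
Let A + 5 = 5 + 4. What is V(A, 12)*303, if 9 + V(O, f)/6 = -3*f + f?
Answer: -59994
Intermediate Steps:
A = 4 (A = -5 + (5 + 4) = -5 + 9 = 4)
V(O, f) = -54 - 12*f (V(O, f) = -54 + 6*(-3*f + f) = -54 + 6*(-2*f) = -54 - 12*f)
V(A, 12)*303 = (-54 - 12*12)*303 = (-54 - 144)*303 = -198*303 = -59994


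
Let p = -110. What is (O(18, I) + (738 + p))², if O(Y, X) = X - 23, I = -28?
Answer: 332929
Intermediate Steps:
O(Y, X) = -23 + X
(O(18, I) + (738 + p))² = ((-23 - 28) + (738 - 110))² = (-51 + 628)² = 577² = 332929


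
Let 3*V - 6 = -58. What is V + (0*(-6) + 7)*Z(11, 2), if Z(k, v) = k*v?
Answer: 410/3 ≈ 136.67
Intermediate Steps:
V = -52/3 (V = 2 + (⅓)*(-58) = 2 - 58/3 = -52/3 ≈ -17.333)
V + (0*(-6) + 7)*Z(11, 2) = -52/3 + (0*(-6) + 7)*(11*2) = -52/3 + (0 + 7)*22 = -52/3 + 7*22 = -52/3 + 154 = 410/3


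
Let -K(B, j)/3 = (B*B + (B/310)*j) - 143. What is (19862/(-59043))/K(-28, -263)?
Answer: 3078610/18250840773 ≈ 0.00016868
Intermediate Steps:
K(B, j) = 429 - 3*B² - 3*B*j/310 (K(B, j) = -3*((B*B + (B/310)*j) - 143) = -3*((B² + (B*(1/310))*j) - 143) = -3*((B² + (B/310)*j) - 143) = -3*((B² + B*j/310) - 143) = -3*(-143 + B² + B*j/310) = 429 - 3*B² - 3*B*j/310)
(19862/(-59043))/K(-28, -263) = (19862/(-59043))/(429 - 3*(-28)² - 3/310*(-28)*(-263)) = (19862*(-1/59043))/(429 - 3*784 - 11046/155) = -19862/(59043*(429 - 2352 - 11046/155)) = -19862/(59043*(-309111/155)) = -19862/59043*(-155/309111) = 3078610/18250840773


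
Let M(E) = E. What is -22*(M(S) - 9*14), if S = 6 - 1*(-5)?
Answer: 2530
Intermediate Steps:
S = 11 (S = 6 + 5 = 11)
-22*(M(S) - 9*14) = -22*(11 - 9*14) = -22*(11 - 126) = -22*(-115) = 2530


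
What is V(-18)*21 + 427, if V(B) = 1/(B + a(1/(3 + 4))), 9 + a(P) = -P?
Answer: 80983/190 ≈ 426.23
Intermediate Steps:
a(P) = -9 - P
V(B) = 1/(-64/7 + B) (V(B) = 1/(B + (-9 - 1/(3 + 4))) = 1/(B + (-9 - 1/7)) = 1/(B - 64/7) = 1/(-64/7 + B))
V(-18)*21 + 427 = (7/(-64 + 7*(-18)))*21 + 427 = (7/(-64 - 126))*21 + 427 = (7/(-190))*21 + 427 = (7*(-1/190))*21 + 427 = -7/190*21 + 427 = -147/190 + 427 = 80983/190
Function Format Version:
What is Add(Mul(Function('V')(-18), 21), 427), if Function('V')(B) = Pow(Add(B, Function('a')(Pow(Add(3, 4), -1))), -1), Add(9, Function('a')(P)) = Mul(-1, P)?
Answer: Rational(80983, 190) ≈ 426.23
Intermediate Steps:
Function('a')(P) = Add(-9, Mul(-1, P))
Function('V')(B) = Pow(Add(Rational(-64, 7), B), -1) (Function('V')(B) = Pow(Add(B, Add(-9, Mul(-1, Pow(Add(3, 4), -1)))), -1) = Pow(Add(B, Add(-9, Mul(-1, Pow(7, -1)))), -1) = Pow(Add(B, Add(-9, Mul(-1, Rational(1, 7)))), -1) = Pow(Add(B, Add(-9, Rational(-1, 7))), -1) = Pow(Add(B, Rational(-64, 7)), -1) = Pow(Add(Rational(-64, 7), B), -1))
Add(Mul(Function('V')(-18), 21), 427) = Add(Mul(Mul(7, Pow(Add(-64, Mul(7, -18)), -1)), 21), 427) = Add(Mul(Mul(7, Pow(Add(-64, -126), -1)), 21), 427) = Add(Mul(Mul(7, Pow(-190, -1)), 21), 427) = Add(Mul(Mul(7, Rational(-1, 190)), 21), 427) = Add(Mul(Rational(-7, 190), 21), 427) = Add(Rational(-147, 190), 427) = Rational(80983, 190)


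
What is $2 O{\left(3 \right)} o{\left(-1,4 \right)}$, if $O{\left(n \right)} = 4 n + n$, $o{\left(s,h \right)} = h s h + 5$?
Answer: $-330$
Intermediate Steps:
$o{\left(s,h \right)} = 5 + s h^{2}$ ($o{\left(s,h \right)} = s h^{2} + 5 = 5 + s h^{2}$)
$O{\left(n \right)} = 5 n$
$2 O{\left(3 \right)} o{\left(-1,4 \right)} = 2 \cdot 5 \cdot 3 \left(5 - 4^{2}\right) = 2 \cdot 15 \left(5 - 16\right) = 30 \left(5 - 16\right) = 30 \left(-11\right) = -330$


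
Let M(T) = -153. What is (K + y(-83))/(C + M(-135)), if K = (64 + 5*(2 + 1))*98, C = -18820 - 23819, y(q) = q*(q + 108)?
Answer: -1889/14264 ≈ -0.13243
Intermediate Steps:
y(q) = q*(108 + q)
C = -42639
K = 7742 (K = (64 + 5*3)*98 = (64 + 15)*98 = 79*98 = 7742)
(K + y(-83))/(C + M(-135)) = (7742 - 83*(108 - 83))/(-42639 - 153) = (7742 - 83*25)/(-42792) = (7742 - 2075)*(-1/42792) = 5667*(-1/42792) = -1889/14264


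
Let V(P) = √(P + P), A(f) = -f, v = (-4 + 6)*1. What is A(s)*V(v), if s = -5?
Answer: 10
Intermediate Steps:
v = 2 (v = 2*1 = 2)
V(P) = √2*√P (V(P) = √(2*P) = √2*√P)
A(s)*V(v) = (-1*(-5))*(√2*√2) = 5*2 = 10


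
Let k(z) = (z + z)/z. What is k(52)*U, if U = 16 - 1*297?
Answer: -562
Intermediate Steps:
k(z) = 2 (k(z) = (2*z)/z = 2)
U = -281 (U = 16 - 297 = -281)
k(52)*U = 2*(-281) = -562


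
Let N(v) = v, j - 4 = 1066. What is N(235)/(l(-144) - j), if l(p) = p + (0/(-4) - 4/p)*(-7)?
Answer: -8460/43711 ≈ -0.19354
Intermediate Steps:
j = 1070 (j = 4 + 1066 = 1070)
l(p) = p + 28/p (l(p) = p + (0*(-¼) - 4/p)*(-7) = p + (0 - 4/p)*(-7) = p - 4/p*(-7) = p + 28/p)
N(235)/(l(-144) - j) = 235/((-144 + 28/(-144)) - 1*1070) = 235/((-144 + 28*(-1/144)) - 1070) = 235/((-144 - 7/36) - 1070) = 235/(-5191/36 - 1070) = 235/(-43711/36) = 235*(-36/43711) = -8460/43711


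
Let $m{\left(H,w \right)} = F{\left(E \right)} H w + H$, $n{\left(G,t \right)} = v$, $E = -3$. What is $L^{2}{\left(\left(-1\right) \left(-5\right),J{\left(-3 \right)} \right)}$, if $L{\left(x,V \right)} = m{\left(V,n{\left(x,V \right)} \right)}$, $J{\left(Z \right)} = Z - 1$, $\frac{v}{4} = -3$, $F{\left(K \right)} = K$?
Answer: $21904$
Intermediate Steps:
$v = -12$ ($v = 4 \left(-3\right) = -12$)
$J{\left(Z \right)} = -1 + Z$
$n{\left(G,t \right)} = -12$
$m{\left(H,w \right)} = H - 3 H w$ ($m{\left(H,w \right)} = - 3 H w + H = H - 3 H w$)
$L{\left(x,V \right)} = 37 V$ ($L{\left(x,V \right)} = V \left(1 - -36\right) = V \left(1 + 36\right) = V 37 = 37 V$)
$L^{2}{\left(\left(-1\right) \left(-5\right),J{\left(-3 \right)} \right)} = \left(37 \left(-1 - 3\right)\right)^{2} = \left(37 \left(-4\right)\right)^{2} = \left(-148\right)^{2} = 21904$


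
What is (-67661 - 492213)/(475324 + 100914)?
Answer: -279937/288119 ≈ -0.97160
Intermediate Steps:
(-67661 - 492213)/(475324 + 100914) = -559874/576238 = -559874*1/576238 = -279937/288119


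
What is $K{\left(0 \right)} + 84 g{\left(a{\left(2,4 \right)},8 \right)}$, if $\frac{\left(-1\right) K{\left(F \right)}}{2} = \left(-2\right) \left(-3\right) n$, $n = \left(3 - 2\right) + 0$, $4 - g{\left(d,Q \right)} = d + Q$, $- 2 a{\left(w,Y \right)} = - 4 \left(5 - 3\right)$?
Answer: $-684$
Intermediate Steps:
$a{\left(w,Y \right)} = 4$ ($a{\left(w,Y \right)} = - \frac{\left(-4\right) \left(5 - 3\right)}{2} = - \frac{\left(-4\right) 2}{2} = \left(- \frac{1}{2}\right) \left(-8\right) = 4$)
$g{\left(d,Q \right)} = 4 - Q - d$ ($g{\left(d,Q \right)} = 4 - \left(d + Q\right) = 4 - \left(Q + d\right) = 4 - Q - d$)
$n = 1$ ($n = 1 + 0 = 1$)
$K{\left(F \right)} = -12$ ($K{\left(F \right)} = - 2 \left(-2\right) \left(-3\right) 1 = - 2 \cdot 6 \cdot 1 = \left(-2\right) 6 = -12$)
$K{\left(0 \right)} + 84 g{\left(a{\left(2,4 \right)},8 \right)} = -12 + 84 \left(4 - 8 - 4\right) = -12 + 84 \left(-8\right) = -12 - 672 = -684$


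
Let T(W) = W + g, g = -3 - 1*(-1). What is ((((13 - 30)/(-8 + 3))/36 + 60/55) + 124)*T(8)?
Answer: 247867/330 ≈ 751.11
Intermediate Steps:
g = -2 (g = -3 + 1 = -2)
T(W) = -2 + W (T(W) = W - 2 = -2 + W)
((((13 - 30)/(-8 + 3))/36 + 60/55) + 124)*T(8) = ((((13 - 30)/(-8 + 3))/36 + 60/55) + 124)*(-2 + 8) = ((-17/(-5)*(1/36) + 60*(1/55)) + 124)*6 = ((-17*(-⅕)*(1/36) + 12/11) + 124)*6 = (((17/5)*(1/36) + 12/11) + 124)*6 = ((17/180 + 12/11) + 124)*6 = (2347/1980 + 124)*6 = (247867/1980)*6 = 247867/330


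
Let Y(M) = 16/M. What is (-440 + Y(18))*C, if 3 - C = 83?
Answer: 316160/9 ≈ 35129.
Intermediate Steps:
C = -80 (C = 3 - 1*83 = 3 - 83 = -80)
(-440 + Y(18))*C = (-440 + 16/18)*(-80) = (-440 + 16*(1/18))*(-80) = (-440 + 8/9)*(-80) = -3952/9*(-80) = 316160/9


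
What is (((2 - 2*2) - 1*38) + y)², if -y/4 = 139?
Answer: 355216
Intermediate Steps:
y = -556 (y = -4*139 = -556)
(((2 - 2*2) - 1*38) + y)² = (((2 - 2*2) - 1*38) - 556)² = (((2 - 4) - 38) - 556)² = ((-2 - 38) - 556)² = (-40 - 556)² = (-596)² = 355216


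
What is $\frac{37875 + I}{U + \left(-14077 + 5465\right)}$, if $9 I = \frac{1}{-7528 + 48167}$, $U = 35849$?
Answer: $\frac{13852819126}{9961959987} \approx 1.3906$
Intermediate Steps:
$I = \frac{1}{365751}$ ($I = \frac{1}{9 \left(-7528 + 48167\right)} = \frac{1}{9 \cdot 40639} = \frac{1}{9} \cdot \frac{1}{40639} = \frac{1}{365751} \approx 2.7341 \cdot 10^{-6}$)
$\frac{37875 + I}{U + \left(-14077 + 5465\right)} = \frac{37875 + \frac{1}{365751}}{35849 + \left(-14077 + 5465\right)} = \frac{13852819126}{365751 \left(35849 - 8612\right)} = \frac{13852819126}{365751 \cdot 27237} = \frac{13852819126}{365751} \cdot \frac{1}{27237} = \frac{13852819126}{9961959987}$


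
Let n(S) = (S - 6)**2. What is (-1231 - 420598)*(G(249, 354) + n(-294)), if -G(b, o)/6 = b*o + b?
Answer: 185760836730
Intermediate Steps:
G(b, o) = -6*b - 6*b*o (G(b, o) = -6*(b*o + b) = -6*(b + b*o) = -6*b - 6*b*o)
n(S) = (-6 + S)**2
(-1231 - 420598)*(G(249, 354) + n(-294)) = (-1231 - 420598)*(-6*249*(1 + 354) + (-6 - 294)**2) = -421829*(-6*249*355 + (-300)**2) = -421829*(-530370 + 90000) = -421829*(-440370) = 185760836730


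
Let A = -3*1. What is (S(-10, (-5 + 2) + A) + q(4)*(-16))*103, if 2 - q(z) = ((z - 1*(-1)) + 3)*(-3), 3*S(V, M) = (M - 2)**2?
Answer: -121952/3 ≈ -40651.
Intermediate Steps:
A = -3
S(V, M) = (-2 + M)**2/3 (S(V, M) = (M - 2)**2/3 = (-2 + M)**2/3)
q(z) = 14 + 3*z (q(z) = 2 - ((z - 1*(-1)) + 3)*(-3) = 2 - ((z + 1) + 3)*(-3) = 2 - ((1 + z) + 3)*(-3) = 2 - (4 + z)*(-3) = 2 - (-12 - 3*z) = 2 + (12 + 3*z) = 14 + 3*z)
(S(-10, (-5 + 2) + A) + q(4)*(-16))*103 = ((-2 + ((-5 + 2) - 3))**2/3 + (14 + 3*4)*(-16))*103 = ((-2 + (-3 - 3))**2/3 + (14 + 12)*(-16))*103 = ((-2 - 6)**2/3 + 26*(-16))*103 = ((1/3)*(-8)**2 - 416)*103 = ((1/3)*64 - 416)*103 = (64/3 - 416)*103 = -1184/3*103 = -121952/3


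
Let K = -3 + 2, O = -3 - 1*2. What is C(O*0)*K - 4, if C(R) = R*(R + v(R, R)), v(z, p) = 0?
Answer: -4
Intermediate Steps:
O = -5 (O = -3 - 2 = -5)
K = -1
C(R) = R**2 (C(R) = R*(R + 0) = R*R = R**2)
C(O*0)*K - 4 = (-5*0)**2*(-1) - 4 = 0**2*(-1) - 4 = 0*(-1) - 4 = 0 - 4 = -4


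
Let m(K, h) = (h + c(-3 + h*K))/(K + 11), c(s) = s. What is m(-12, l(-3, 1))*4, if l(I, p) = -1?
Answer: -32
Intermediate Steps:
m(K, h) = (-3 + h + K*h)/(11 + K) (m(K, h) = (h + (-3 + h*K))/(K + 11) = (h + (-3 + K*h))/(11 + K) = (-3 + h + K*h)/(11 + K))
m(-12, l(-3, 1))*4 = ((-3 - 1 - 12*(-1))/(11 - 12))*4 = ((-3 - 1 + 12)/(-1))*4 = -1*8*4 = -8*4 = -32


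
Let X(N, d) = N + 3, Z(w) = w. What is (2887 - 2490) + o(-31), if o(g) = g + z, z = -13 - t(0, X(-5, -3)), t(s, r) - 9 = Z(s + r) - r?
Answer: 344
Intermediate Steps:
X(N, d) = 3 + N
t(s, r) = 9 + s (t(s, r) = 9 + ((s + r) - r) = 9 + ((r + s) - r) = 9 + s)
z = -22 (z = -13 - (9 + 0) = -13 - 1*9 = -13 - 9 = -22)
o(g) = -22 + g (o(g) = g - 22 = -22 + g)
(2887 - 2490) + o(-31) = (2887 - 2490) + (-22 - 31) = 397 - 53 = 344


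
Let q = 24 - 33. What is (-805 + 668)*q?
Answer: 1233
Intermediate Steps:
q = -9
(-805 + 668)*q = (-805 + 668)*(-9) = -137*(-9) = 1233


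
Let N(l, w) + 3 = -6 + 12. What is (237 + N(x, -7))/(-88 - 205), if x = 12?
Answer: -240/293 ≈ -0.81911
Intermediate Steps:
N(l, w) = 3 (N(l, w) = -3 + (-6 + 12) = -3 + 6 = 3)
(237 + N(x, -7))/(-88 - 205) = (237 + 3)/(-88 - 205) = 240/(-293) = 240*(-1/293) = -240/293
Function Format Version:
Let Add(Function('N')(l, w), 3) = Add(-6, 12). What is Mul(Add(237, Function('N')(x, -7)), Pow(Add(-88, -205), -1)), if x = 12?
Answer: Rational(-240, 293) ≈ -0.81911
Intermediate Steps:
Function('N')(l, w) = 3 (Function('N')(l, w) = Add(-3, Add(-6, 12)) = Add(-3, 6) = 3)
Mul(Add(237, Function('N')(x, -7)), Pow(Add(-88, -205), -1)) = Mul(Add(237, 3), Pow(Add(-88, -205), -1)) = Mul(240, Pow(-293, -1)) = Mul(240, Rational(-1, 293)) = Rational(-240, 293)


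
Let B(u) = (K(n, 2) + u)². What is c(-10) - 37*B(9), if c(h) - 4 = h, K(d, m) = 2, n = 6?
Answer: -4483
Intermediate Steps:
c(h) = 4 + h
B(u) = (2 + u)²
c(-10) - 37*B(9) = (4 - 10) - 37*(2 + 9)² = -6 - 37*11² = -6 - 37*121 = -6 - 4477 = -4483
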